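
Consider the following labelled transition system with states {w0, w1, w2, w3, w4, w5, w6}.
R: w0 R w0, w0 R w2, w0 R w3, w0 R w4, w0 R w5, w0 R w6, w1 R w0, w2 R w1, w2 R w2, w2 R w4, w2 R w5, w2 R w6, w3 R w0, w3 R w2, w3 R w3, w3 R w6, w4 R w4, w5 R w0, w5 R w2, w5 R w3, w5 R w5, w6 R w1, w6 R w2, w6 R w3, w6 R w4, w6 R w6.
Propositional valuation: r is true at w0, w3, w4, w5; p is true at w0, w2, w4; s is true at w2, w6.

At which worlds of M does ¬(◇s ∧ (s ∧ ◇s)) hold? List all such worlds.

Let φ = ¬(◇s ∧ (s ∧ ◇s)). Evaluate φ at each world:
  w0 (successors {w0, w2, w3, w4, w5, w6}): φ is true.
  w1 (successors {w0}): φ is true.
  w2 (successors {w1, w2, w4, w5, w6}): φ is false.
  w3 (successors {w0, w2, w3, w6}): φ is true.
  w4 (successors {w4}): φ is true.
  w5 (successors {w0, w2, w3, w5}): φ is true.
  w6 (successors {w1, w2, w3, w4, w6}): φ is false.
For instance, at w6:
  At w6: ◇s ∧ (s ∧ ◇s) is true, so ¬(◇s ∧ (s ∧ ◇s)) is false.
    At w6: ◇s is true, s ∧ ◇s is true, so ◇s ∧ (s ∧ ◇s) is true.
      At w6: ◇s requires s at some successor in {w1, w2, w3, w4, w6}.
        s holds at w2, so ◇s is true at w6.
      At w6: s is true, ◇s is true, so s ∧ ◇s is true.
Satisfying worlds: {w0, w1, w3, w4, w5}

w0, w1, w3, w4, w5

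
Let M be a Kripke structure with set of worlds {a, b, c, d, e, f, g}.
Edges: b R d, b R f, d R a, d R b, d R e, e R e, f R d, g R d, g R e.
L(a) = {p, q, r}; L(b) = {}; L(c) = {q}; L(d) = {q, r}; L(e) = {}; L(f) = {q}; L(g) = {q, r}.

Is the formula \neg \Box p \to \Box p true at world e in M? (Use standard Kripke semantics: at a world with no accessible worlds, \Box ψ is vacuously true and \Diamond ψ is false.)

At e: \neg \Box p is true, \Box p is false, so \neg \Box p \to \Box p is false.
  At e: \Box p is false, so \neg \Box p is true.
    At e: \Box p requires p at every successor {e}.
      p fails at e, so \Box p is false at e.
  At e: \Box p requires p at every successor {e}.
    p fails at e, so \Box p is false at e.

No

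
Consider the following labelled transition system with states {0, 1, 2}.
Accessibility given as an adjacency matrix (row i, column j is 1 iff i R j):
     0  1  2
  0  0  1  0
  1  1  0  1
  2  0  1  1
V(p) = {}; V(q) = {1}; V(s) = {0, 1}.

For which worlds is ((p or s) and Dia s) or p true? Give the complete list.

Let φ = ((p or s) and Dia s) or p. Evaluate φ at each world:
  0 (successors {1}): φ is true.
  1 (successors {0, 2}): φ is true.
  2 (successors {1, 2}): φ is false.
For instance, at 1:
  At 1: (p or s) and Dia s is true, p is false, so ((p or s) and Dia s) or p is true.
    At 1: p or s is true, Dia s is true, so (p or s) and Dia s is true.
      At 1: Dia s requires s at some successor in {0, 2}.
        s holds at 0, so Dia s is true at 1.
Satisfying worlds: {0, 1}

0, 1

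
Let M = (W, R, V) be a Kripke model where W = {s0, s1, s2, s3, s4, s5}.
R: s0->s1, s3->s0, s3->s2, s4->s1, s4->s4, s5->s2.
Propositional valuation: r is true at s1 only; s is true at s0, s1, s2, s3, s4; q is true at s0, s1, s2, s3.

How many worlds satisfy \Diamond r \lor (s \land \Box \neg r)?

5

Let φ = \Diamond r \lor (s \land \Box \neg r). Evaluate φ at each world:
  s0 (successors {s1}): φ is true.
  s1 (successors ∅): φ is true.
  s2 (successors ∅): φ is true.
  s3 (successors {s0, s2}): φ is true.
  s4 (successors {s1, s4}): φ is true.
  s5 (successors {s2}): φ is false.
For instance, at s0:
  At s0: \Diamond r is true, s \land \Box \neg r is false, so \Diamond r \lor (s \land \Box \neg r) is true.
    At s0: \Diamond r requires r at some successor in {s1}.
      r holds at s1, so \Diamond r is true at s0.
    At s0: s is true, \Box \neg r is false, so s \land \Box \neg r is false.
      At s0: \Box \neg r requires \neg r at every successor {s1}.
        \neg r fails at s1, so \Box \neg r is false at s0.
Satisfying worlds: {s0, s1, s2, s3, s4}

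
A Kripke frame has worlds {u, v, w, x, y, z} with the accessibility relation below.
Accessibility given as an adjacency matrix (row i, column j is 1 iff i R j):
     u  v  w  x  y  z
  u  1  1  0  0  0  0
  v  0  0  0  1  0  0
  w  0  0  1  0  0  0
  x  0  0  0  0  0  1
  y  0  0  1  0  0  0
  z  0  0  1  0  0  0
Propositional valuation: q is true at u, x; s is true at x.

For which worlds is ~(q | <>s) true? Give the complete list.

w, y, z

Let φ = ~(q | <>s). Evaluate φ at each world:
  u (successors {u, v}): φ is false.
  v (successors {x}): φ is false.
  w (successors {w}): φ is true.
  x (successors {z}): φ is false.
  y (successors {w}): φ is true.
  z (successors {w}): φ is true.
For instance, at y:
  At y: q | <>s is false, so ~(q | <>s) is true.
    At y: q is false, <>s is false, so q | <>s is false.
      At y: <>s requires s at some successor in {w}.
        At w: s is false.
      So <>s is false at y.
Satisfying worlds: {w, y, z}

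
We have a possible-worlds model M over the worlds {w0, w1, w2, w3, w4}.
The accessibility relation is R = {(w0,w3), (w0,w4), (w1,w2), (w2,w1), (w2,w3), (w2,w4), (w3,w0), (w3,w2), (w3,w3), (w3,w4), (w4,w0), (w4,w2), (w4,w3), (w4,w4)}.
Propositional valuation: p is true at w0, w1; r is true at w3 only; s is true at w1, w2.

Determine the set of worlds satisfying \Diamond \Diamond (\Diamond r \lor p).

Let φ = \Diamond \Diamond (\Diamond r \lor p). Evaluate φ at each world:
  w0 (successors {w3, w4}): φ is true.
  w1 (successors {w2}): φ is true.
  w2 (successors {w1, w3, w4}): φ is true.
  w3 (successors {w0, w2, w3, w4}): φ is true.
  w4 (successors {w0, w2, w3, w4}): φ is true.
For instance, at w0:
  At w0: \Diamond \Diamond (\Diamond r \lor p) requires \Diamond (\Diamond r \lor p) at some successor in {w3, w4}.
    \Diamond (\Diamond r \lor p) holds at w3, so \Diamond \Diamond (\Diamond r \lor p) is true at w0.
      At w3: \Diamond (\Diamond r \lor p) requires \Diamond r \lor p at some successor in {w0, w2, w3, w4}.
        \Diamond r \lor p holds at w0, so \Diamond (\Diamond r \lor p) is true at w3.
Satisfying worlds: {w0, w1, w2, w3, w4}

w0, w1, w2, w3, w4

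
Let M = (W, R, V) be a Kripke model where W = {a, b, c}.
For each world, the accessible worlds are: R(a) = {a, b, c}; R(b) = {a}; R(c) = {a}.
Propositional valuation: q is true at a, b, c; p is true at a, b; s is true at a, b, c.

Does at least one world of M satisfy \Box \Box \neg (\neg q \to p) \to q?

Recall that \Box ψ holds at a world iff ψ holds at every accessible world, and \Diamond ψ holds iff ψ holds at some accessible world.
Let φ = \Box \Box \neg (\neg q \to p) \to q. Evaluate φ at each world:
  a (successors {a, b, c}): φ is true.
  b (successors {a}): φ is true.
  c (successors {a}): φ is true.
Detail at a (witness):
  At a: \Box \Box \neg (\neg q \to p) is false, q is true, so \Box \Box \neg (\neg q \to p) \to q is true.
    At a: \Box \Box \neg (\neg q \to p) requires \Box \neg (\neg q \to p) at every successor {a, b, c}.
      \Box \neg (\neg q \to p) fails at a, so \Box \Box \neg (\neg q \to p) is false at a.

Yes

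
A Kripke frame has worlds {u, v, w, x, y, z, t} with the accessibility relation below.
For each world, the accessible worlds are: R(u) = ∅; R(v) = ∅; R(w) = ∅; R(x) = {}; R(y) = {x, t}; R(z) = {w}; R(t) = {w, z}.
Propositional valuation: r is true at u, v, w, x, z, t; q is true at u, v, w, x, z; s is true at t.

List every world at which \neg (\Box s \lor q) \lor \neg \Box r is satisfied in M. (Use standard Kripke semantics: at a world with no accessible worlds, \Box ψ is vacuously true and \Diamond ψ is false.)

y, t

Let φ = \neg (\Box s \lor q) \lor \neg \Box r. Evaluate φ at each world:
  u (successors ∅): φ is false.
  v (successors ∅): φ is false.
  w (successors ∅): φ is false.
  x (successors ∅): φ is false.
  y (successors {x, t}): φ is true.
  z (successors {w}): φ is false.
  t (successors {w, z}): φ is true.
For instance, at y:
  At y: \neg (\Box s \lor q) is true, \neg \Box r is false, so \neg (\Box s \lor q) \lor \neg \Box r is true.
    At y: \Box s \lor q is false, so \neg (\Box s \lor q) is true.
      At y: \Box s is false, q is false, so \Box s \lor q is false.
    At y: \Box r is true, so \neg \Box r is false.
      At y: \Box r requires r at every successor {x, t}.
        At x: r is true.
        At t: r is true.
      So \Box r is true at y.
Satisfying worlds: {y, t}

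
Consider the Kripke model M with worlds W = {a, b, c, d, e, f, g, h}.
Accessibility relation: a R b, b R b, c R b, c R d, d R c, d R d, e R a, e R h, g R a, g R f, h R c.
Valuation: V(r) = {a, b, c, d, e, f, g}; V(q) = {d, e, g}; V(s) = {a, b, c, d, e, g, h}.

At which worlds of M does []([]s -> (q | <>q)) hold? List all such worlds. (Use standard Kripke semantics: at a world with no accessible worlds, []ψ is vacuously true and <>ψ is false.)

Recall that []ψ holds at a world iff ψ holds at every accessible world, and <>ψ holds iff ψ holds at some accessible world.
Let φ = []([]s -> (q | <>q)). Evaluate φ at each world:
  a (successors {b}): φ is false.
  b (successors {b}): φ is false.
  c (successors {b, d}): φ is false.
  d (successors {c, d}): φ is true.
  e (successors {a, h}): φ is false.
  f (successors ∅): φ is true.
  g (successors {a, f}): φ is false.
  h (successors {c}): φ is true.
For instance, at b:
  At b: []([]s -> (q | <>q)) requires []s -> (q | <>q) at every successor {b}.
    []s -> (q | <>q) fails at b, so []([]s -> (q | <>q)) is false at b.
      At b: []s is true, q | <>q is false, so []s -> (q | <>q) is false.
Satisfying worlds: {d, f, h}

d, f, h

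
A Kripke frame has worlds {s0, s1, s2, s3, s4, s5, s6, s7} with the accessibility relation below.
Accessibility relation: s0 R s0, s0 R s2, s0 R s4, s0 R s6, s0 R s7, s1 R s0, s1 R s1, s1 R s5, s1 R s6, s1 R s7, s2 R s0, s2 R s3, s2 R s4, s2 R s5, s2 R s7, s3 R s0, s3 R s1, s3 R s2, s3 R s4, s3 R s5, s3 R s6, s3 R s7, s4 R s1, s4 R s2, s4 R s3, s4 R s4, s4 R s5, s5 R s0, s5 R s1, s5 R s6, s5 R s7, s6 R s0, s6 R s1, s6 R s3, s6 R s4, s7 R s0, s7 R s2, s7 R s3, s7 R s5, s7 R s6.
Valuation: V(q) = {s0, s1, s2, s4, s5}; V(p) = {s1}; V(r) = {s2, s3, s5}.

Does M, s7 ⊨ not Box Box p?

Yes

At s7: Box Box p is false, so not Box Box p is true.
  At s7: Box Box p requires Box p at every successor {s0, s2, s3, s5, s6}.
    Box p fails at s0, so Box Box p is false at s7.
      At s0: Box p requires p at every successor {s0, s2, s4, s6, s7}.
        p fails at s0, so Box p is false at s0.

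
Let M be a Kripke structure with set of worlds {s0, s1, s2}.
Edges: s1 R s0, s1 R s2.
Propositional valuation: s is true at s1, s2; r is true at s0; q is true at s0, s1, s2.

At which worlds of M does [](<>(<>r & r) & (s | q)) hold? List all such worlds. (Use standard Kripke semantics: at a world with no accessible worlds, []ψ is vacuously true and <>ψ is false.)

s0, s2

Let φ = [](<>(<>r & r) & (s | q)). Evaluate φ at each world:
  s0 (successors ∅): φ is true.
  s1 (successors {s0, s2}): φ is false.
  s2 (successors ∅): φ is true.
For instance, at s1:
  At s1: [](<>(<>r & r) & (s | q)) requires <>(<>r & r) & (s | q) at every successor {s0, s2}.
    <>(<>r & r) & (s | q) fails at s0, so [](<>(<>r & r) & (s | q)) is false at s1.
      At s0: <>(<>r & r) is false, s | q is true, so <>(<>r & r) & (s | q) is false.
Satisfying worlds: {s0, s2}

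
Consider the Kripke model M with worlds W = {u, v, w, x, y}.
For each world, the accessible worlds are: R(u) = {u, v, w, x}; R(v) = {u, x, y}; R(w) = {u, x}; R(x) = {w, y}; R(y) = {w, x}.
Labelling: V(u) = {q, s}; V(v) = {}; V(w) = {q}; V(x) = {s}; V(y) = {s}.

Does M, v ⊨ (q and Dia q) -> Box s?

Recall that Box ψ holds at a world iff ψ holds at every accessible world, and Dia ψ holds iff ψ holds at some accessible world.
At v: q and Dia q is false, Box s is true, so (q and Dia q) -> Box s is true.
  At v: q is false, Dia q is true, so q and Dia q is false.
    At v: Dia q requires q at some successor in {u, x, y}.
      q holds at u, so Dia q is true at v.
  At v: Box s requires s at every successor {u, x, y}.
    At u: s is true.
    At x: s is true.
    At y: s is true.
  So Box s is true at v.

Yes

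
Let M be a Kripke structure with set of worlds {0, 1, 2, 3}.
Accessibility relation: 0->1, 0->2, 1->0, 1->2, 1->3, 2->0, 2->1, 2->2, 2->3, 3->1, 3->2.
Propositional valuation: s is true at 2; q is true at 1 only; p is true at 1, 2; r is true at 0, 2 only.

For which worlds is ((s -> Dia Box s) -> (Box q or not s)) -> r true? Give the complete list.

0, 2

Let φ = ((s -> Dia Box s) -> (Box q or not s)) -> r. Evaluate φ at each world:
  0 (successors {1, 2}): φ is true.
  1 (successors {0, 2, 3}): φ is false.
  2 (successors {0, 1, 2, 3}): φ is true.
  3 (successors {1, 2}): φ is false.
For instance, at 0:
  At 0: (s -> Dia Box s) -> (Box q or not s) is true, r is true, so ((s -> Dia Box s) -> (Box q or not s)) -> r is true.
    At 0: s -> Dia Box s is true, Box q or not s is true, so (s -> Dia Box s) -> (Box q or not s) is true.
      At 0: s is false, Dia Box s is false, so s -> Dia Box s is true.
      At 0: Box q is false, not s is true, so Box q or not s is true.
Satisfying worlds: {0, 2}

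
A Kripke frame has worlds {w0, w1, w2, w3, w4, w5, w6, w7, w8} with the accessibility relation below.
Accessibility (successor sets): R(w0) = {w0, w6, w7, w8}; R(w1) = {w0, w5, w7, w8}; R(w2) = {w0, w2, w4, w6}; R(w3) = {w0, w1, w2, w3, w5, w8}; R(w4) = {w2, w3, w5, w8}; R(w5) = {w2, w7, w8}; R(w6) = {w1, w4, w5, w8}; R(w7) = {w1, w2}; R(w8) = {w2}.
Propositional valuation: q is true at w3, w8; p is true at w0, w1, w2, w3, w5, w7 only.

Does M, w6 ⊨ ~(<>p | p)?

At w6: <>p | p is true, so ~(<>p | p) is false.
  At w6: <>p is true, p is false, so <>p | p is true.
    At w6: <>p requires p at some successor in {w1, w4, w5, w8}.
      p holds at w1, so <>p is true at w6.

No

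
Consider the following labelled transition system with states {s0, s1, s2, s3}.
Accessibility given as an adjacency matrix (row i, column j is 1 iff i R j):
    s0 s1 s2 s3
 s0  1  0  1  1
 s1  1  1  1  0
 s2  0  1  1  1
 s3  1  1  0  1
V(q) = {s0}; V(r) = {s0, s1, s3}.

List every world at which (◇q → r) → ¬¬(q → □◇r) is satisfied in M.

s0, s1, s2, s3

Let φ = (◇q → r) → ¬¬(q → □◇r). Evaluate φ at each world:
  s0 (successors {s0, s2, s3}): φ is true.
  s1 (successors {s0, s1, s2}): φ is true.
  s2 (successors {s1, s2, s3}): φ is true.
  s3 (successors {s0, s1, s3}): φ is true.
For instance, at s3:
  At s3: ◇q → r is true, ¬¬(q → □◇r) is true, so (◇q → r) → ¬¬(q → □◇r) is true.
    At s3: ◇q is true, r is true, so ◇q → r is true.
      At s3: ◇q requires q at some successor in {s0, s1, s3}.
        q holds at s0, so ◇q is true at s3.
    At s3: ¬(q → □◇r) is false, so ¬¬(q → □◇r) is true.
      At s3: q → □◇r is true, so ¬(q → □◇r) is false.
Satisfying worlds: {s0, s1, s2, s3}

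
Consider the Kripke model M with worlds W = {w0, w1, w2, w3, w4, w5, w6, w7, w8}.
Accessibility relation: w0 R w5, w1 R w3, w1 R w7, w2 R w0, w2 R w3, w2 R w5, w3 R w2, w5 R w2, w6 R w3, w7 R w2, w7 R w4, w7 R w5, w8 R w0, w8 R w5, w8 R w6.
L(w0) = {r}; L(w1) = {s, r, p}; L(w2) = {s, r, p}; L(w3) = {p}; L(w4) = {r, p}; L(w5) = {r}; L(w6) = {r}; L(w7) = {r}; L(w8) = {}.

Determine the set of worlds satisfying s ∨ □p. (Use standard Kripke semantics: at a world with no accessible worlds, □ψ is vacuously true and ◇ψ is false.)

w1, w2, w3, w4, w5, w6

Let φ = s ∨ □p. Evaluate φ at each world:
  w0 (successors {w5}): φ is false.
  w1 (successors {w3, w7}): φ is true.
  w2 (successors {w0, w3, w5}): φ is true.
  w3 (successors {w2}): φ is true.
  w4 (successors ∅): φ is true.
  w5 (successors {w2}): φ is true.
  w6 (successors {w3}): φ is true.
  w7 (successors {w2, w4, w5}): φ is false.
  w8 (successors {w0, w5, w6}): φ is false.
For instance, at w2:
  At w2: s is true, □p is false, so s ∨ □p is true.
    At w2: □p requires p at every successor {w0, w3, w5}.
      p fails at w0, so □p is false at w2.
Satisfying worlds: {w1, w2, w3, w4, w5, w6}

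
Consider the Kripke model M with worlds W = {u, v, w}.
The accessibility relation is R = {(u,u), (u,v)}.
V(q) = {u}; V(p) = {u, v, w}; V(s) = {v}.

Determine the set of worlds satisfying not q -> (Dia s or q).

Let φ = not q -> (Dia s or q). Evaluate φ at each world:
  u (successors {u, v}): φ is true.
  v (successors ∅): φ is false.
  w (successors ∅): φ is false.
For instance, at u:
  At u: not q is false, Dia s or q is true, so not q -> (Dia s or q) is true.
    At u: Dia s is true, q is true, so Dia s or q is true.
      At u: Dia s requires s at some successor in {u, v}.
        s holds at v, so Dia s is true at u.
Satisfying worlds: {u}

u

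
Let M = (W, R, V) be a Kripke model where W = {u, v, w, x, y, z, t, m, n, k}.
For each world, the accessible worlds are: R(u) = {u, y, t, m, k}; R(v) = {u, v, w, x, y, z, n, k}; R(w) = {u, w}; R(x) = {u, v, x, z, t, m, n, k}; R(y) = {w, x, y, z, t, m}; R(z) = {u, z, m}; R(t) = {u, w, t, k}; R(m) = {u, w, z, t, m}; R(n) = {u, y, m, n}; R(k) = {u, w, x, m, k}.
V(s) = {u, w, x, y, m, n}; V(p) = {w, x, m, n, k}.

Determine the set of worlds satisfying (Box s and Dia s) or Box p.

Let φ = (Box s and Dia s) or Box p. Evaluate φ at each world:
  u (successors {u, y, t, m, k}): φ is false.
  v (successors {u, v, w, x, y, z, n, k}): φ is false.
  w (successors {u, w}): φ is true.
  x (successors {u, v, x, z, t, m, n, k}): φ is false.
  y (successors {w, x, y, z, t, m}): φ is false.
  z (successors {u, z, m}): φ is false.
  t (successors {u, w, t, k}): φ is false.
  m (successors {u, w, z, t, m}): φ is false.
  n (successors {u, y, m, n}): φ is true.
  k (successors {u, w, x, m, k}): φ is false.
For instance, at n:
  At n: Box s and Dia s is true, Box p is false, so (Box s and Dia s) or Box p is true.
    At n: Box s is true, Dia s is true, so Box s and Dia s is true.
      At n: Box s requires s at every successor {u, y, m, n}.
        At u: s is true.
        At y: s is true.
        At m: s is true.
        At n: s is true.
      So Box s is true at n.
      At n: Dia s requires s at some successor in {u, y, m, n}.
        s holds at u, so Dia s is true at n.
    At n: Box p requires p at every successor {u, y, m, n}.
      p fails at u, so Box p is false at n.
Satisfying worlds: {w, n}

w, n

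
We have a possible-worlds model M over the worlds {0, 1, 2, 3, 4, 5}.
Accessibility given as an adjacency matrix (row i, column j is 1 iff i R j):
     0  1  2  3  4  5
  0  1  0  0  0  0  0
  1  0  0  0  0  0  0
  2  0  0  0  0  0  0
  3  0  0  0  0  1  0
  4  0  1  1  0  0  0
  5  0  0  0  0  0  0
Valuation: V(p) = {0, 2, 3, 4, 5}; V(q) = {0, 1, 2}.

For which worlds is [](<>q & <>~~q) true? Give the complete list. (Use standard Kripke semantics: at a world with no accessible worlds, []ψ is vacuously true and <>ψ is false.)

0, 1, 2, 3, 5

Let φ = [](<>q & <>~~q). Evaluate φ at each world:
  0 (successors {0}): φ is true.
  1 (successors ∅): φ is true.
  2 (successors ∅): φ is true.
  3 (successors {4}): φ is true.
  4 (successors {1, 2}): φ is false.
  5 (successors ∅): φ is true.
For instance, at 4:
  At 4: [](<>q & <>~~q) requires <>q & <>~~q at every successor {1, 2}.
    <>q & <>~~q fails at 1, so [](<>q & <>~~q) is false at 4.
      At 1: <>q is false, <>~~q is false, so <>q & <>~~q is false.
Satisfying worlds: {0, 1, 2, 3, 5}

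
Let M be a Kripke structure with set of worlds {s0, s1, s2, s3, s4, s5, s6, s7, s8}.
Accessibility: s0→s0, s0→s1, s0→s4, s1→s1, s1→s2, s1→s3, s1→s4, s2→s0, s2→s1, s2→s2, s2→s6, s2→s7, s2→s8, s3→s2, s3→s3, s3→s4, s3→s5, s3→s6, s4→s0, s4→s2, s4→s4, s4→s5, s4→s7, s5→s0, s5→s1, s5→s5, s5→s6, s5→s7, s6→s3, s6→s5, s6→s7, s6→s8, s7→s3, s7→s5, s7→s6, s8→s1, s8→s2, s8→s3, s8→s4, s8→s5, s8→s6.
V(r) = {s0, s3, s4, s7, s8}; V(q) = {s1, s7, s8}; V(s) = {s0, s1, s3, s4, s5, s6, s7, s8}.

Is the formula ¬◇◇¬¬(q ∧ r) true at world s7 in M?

At s7: ◇◇¬¬(q ∧ r) is true, so ¬◇◇¬¬(q ∧ r) is false.
  At s7: ◇◇¬¬(q ∧ r) requires ◇¬¬(q ∧ r) at some successor in {s3, s5, s6}.
    ◇¬¬(q ∧ r) holds at s5, so ◇◇¬¬(q ∧ r) is true at s7.
      At s5: ◇¬¬(q ∧ r) requires ¬¬(q ∧ r) at some successor in {s0, s1, s5, s6, s7}.
        ¬¬(q ∧ r) holds at s7, so ◇¬¬(q ∧ r) is true at s5.

No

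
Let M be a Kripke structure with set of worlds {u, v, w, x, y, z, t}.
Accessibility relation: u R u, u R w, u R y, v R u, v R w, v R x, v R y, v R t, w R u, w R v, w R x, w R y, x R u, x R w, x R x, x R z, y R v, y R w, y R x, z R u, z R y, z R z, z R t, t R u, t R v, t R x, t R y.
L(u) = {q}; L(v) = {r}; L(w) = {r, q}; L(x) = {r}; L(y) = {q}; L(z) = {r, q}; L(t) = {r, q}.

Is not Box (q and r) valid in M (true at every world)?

Yes

Let φ = not Box (q and r). Evaluate φ at each world:
  u (successors {u, w, y}): φ is true.
  v (successors {u, w, x, y, t}): φ is true.
  w (successors {u, v, x, y}): φ is true.
  x (successors {u, w, x, z}): φ is true.
  y (successors {v, w, x}): φ is true.
  z (successors {u, y, z, t}): φ is true.
  t (successors {u, v, x, y}): φ is true.
For instance, at w:
  At w: Box (q and r) is false, so not Box (q and r) is true.
    At w: Box (q and r) requires q and r at every successor {u, v, x, y}.
      q and r fails at u, so Box (q and r) is false at w.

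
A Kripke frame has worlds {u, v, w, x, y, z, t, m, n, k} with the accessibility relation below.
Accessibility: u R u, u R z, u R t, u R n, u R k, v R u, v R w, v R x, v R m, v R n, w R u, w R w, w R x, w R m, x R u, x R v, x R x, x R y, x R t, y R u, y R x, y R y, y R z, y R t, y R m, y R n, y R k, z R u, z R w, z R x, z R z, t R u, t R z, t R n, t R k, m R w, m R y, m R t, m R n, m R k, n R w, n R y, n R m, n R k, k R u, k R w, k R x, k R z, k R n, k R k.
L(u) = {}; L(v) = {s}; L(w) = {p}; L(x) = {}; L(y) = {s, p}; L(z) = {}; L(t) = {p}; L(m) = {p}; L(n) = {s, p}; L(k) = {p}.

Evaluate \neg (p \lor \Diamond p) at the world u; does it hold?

At u: p \lor \Diamond p is true, so \neg (p \lor \Diamond p) is false.
  At u: p is false, \Diamond p is true, so p \lor \Diamond p is true.
    At u: \Diamond p requires p at some successor in {u, z, t, n, k}.
      p holds at t, so \Diamond p is true at u.

No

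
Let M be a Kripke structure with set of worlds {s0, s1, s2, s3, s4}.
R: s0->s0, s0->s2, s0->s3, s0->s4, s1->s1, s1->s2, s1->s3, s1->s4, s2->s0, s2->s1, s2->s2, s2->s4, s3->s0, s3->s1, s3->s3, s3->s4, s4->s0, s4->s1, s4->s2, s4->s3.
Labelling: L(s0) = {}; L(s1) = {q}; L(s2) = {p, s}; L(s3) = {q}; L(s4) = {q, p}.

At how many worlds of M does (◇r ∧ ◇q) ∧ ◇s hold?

0

Let φ = (◇r ∧ ◇q) ∧ ◇s. Evaluate φ at each world:
  s0 (successors {s0, s2, s3, s4}): φ is false.
  s1 (successors {s1, s2, s3, s4}): φ is false.
  s2 (successors {s0, s1, s2, s4}): φ is false.
  s3 (successors {s0, s1, s3, s4}): φ is false.
  s4 (successors {s0, s1, s2, s3}): φ is false.
For instance, at s4:
  At s4: ◇r ∧ ◇q is false, ◇s is true, so (◇r ∧ ◇q) ∧ ◇s is false.
    At s4: ◇r is false, ◇q is true, so ◇r ∧ ◇q is false.
      At s4: ◇r requires r at some successor in {s0, s1, s2, s3}.
        At s0: r is false.
        At s1: r is false.
        At s2: r is false.
        At s3: r is false.
      So ◇r is false at s4.
      At s4: ◇q requires q at some successor in {s0, s1, s2, s3}.
        q holds at s1, so ◇q is true at s4.
    At s4: ◇s requires s at some successor in {s0, s1, s2, s3}.
      s holds at s2, so ◇s is true at s4.
Satisfying worlds: none.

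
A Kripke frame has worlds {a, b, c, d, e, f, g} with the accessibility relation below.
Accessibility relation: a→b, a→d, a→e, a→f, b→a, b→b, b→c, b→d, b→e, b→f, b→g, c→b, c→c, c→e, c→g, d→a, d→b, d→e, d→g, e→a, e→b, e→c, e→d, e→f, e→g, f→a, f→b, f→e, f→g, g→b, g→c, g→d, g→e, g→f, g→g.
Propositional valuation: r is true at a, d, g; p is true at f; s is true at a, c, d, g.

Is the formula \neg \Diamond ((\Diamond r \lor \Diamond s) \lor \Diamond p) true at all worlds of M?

Recall that \Diamond ψ holds at a world iff ψ holds at some accessible world.
Let φ = \neg \Diamond ((\Diamond r \lor \Diamond s) \lor \Diamond p). Evaluate φ at each world:
  a (successors {b, d, e, f}): φ is false.
  b (successors {a, b, c, d, e, f, g}): φ is false.
  c (successors {b, c, e, g}): φ is false.
  d (successors {a, b, e, g}): φ is false.
  e (successors {a, b, c, d, f, g}): φ is false.
  f (successors {a, b, e, g}): φ is false.
  g (successors {b, c, d, e, f, g}): φ is false.
Detail at a (counterexample):
  At a: \Diamond ((\Diamond r \lor \Diamond s) \lor \Diamond p) is true, so \neg \Diamond ((\Diamond r \lor \Diamond s) \lor \Diamond p) is false.
    At a: \Diamond ((\Diamond r \lor \Diamond s) \lor \Diamond p) requires (\Diamond r \lor \Diamond s) \lor \Diamond p at some successor in {b, d, e, f}.
      (\Diamond r \lor \Diamond s) \lor \Diamond p holds at b, so \Diamond ((\Diamond r \lor \Diamond s) \lor \Diamond p) is true at a.

No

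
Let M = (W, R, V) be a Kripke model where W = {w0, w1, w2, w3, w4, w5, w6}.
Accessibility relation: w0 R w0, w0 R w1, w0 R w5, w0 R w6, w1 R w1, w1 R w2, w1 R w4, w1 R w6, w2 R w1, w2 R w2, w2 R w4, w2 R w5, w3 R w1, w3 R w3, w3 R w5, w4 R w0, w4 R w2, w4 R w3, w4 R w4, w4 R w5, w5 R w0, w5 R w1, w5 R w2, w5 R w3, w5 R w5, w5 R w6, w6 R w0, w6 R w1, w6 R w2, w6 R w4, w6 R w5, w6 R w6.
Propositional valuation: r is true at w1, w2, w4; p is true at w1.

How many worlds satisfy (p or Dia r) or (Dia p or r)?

7

Let φ = (p or Dia r) or (Dia p or r). Evaluate φ at each world:
  w0 (successors {w0, w1, w5, w6}): φ is true.
  w1 (successors {w1, w2, w4, w6}): φ is true.
  w2 (successors {w1, w2, w4, w5}): φ is true.
  w3 (successors {w1, w3, w5}): φ is true.
  w4 (successors {w0, w2, w3, w4, w5}): φ is true.
  w5 (successors {w0, w1, w2, w3, w5, w6}): φ is true.
  w6 (successors {w0, w1, w2, w4, w5, w6}): φ is true.
For instance, at w3:
  At w3: p or Dia r is true, Dia p or r is true, so (p or Dia r) or (Dia p or r) is true.
    At w3: p is false, Dia r is true, so p or Dia r is true.
      At w3: Dia r requires r at some successor in {w1, w3, w5}.
        r holds at w1, so Dia r is true at w3.
    At w3: Dia p is true, r is false, so Dia p or r is true.
      At w3: Dia p requires p at some successor in {w1, w3, w5}.
        p holds at w1, so Dia p is true at w3.
Satisfying worlds: {w0, w1, w2, w3, w4, w5, w6}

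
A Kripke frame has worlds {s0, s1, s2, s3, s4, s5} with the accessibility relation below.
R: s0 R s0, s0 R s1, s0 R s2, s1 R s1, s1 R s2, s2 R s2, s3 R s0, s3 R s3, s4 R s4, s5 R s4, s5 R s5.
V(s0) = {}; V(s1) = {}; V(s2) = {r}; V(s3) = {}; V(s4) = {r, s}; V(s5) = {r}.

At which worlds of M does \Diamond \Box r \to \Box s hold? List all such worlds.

Let φ = \Diamond \Box r \to \Box s. Evaluate φ at each world:
  s0 (successors {s0, s1, s2}): φ is false.
  s1 (successors {s1, s2}): φ is false.
  s2 (successors {s2}): φ is false.
  s3 (successors {s0, s3}): φ is true.
  s4 (successors {s4}): φ is true.
  s5 (successors {s4, s5}): φ is false.
For instance, at s2:
  At s2: \Diamond \Box r is true, \Box s is false, so \Diamond \Box r \to \Box s is false.
    At s2: \Diamond \Box r requires \Box r at some successor in {s2}.
      \Box r holds at s2, so \Diamond \Box r is true at s2.
    At s2: \Box s requires s at every successor {s2}.
      s fails at s2, so \Box s is false at s2.
Satisfying worlds: {s3, s4}

s3, s4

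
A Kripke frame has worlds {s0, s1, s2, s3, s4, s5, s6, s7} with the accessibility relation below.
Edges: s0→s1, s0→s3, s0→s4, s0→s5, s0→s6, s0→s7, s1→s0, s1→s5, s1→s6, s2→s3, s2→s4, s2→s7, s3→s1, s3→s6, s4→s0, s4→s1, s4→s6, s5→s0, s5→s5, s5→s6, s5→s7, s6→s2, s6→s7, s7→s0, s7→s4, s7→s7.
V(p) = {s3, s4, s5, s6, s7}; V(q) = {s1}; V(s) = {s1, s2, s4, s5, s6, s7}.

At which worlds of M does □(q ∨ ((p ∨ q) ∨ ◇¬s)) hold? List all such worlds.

s0, s1, s2, s3, s4, s5, s6, s7

Let φ = □(q ∨ ((p ∨ q) ∨ ◇¬s)). Evaluate φ at each world:
  s0 (successors {s1, s3, s4, s5, s6, s7}): φ is true.
  s1 (successors {s0, s5, s6}): φ is true.
  s2 (successors {s3, s4, s7}): φ is true.
  s3 (successors {s1, s6}): φ is true.
  s4 (successors {s0, s1, s6}): φ is true.
  s5 (successors {s0, s5, s6, s7}): φ is true.
  s6 (successors {s2, s7}): φ is true.
  s7 (successors {s0, s4, s7}): φ is true.
For instance, at s1:
  At s1: □(q ∨ ((p ∨ q) ∨ ◇¬s)) requires q ∨ ((p ∨ q) ∨ ◇¬s) at every successor {s0, s5, s6}.
      At s0: q is false, (p ∨ q) ∨ ◇¬s is true, so q ∨ ((p ∨ q) ∨ ◇¬s) is true.
      At s5: q is false, (p ∨ q) ∨ ◇¬s is true, so q ∨ ((p ∨ q) ∨ ◇¬s) is true.
      At s6: q is false, (p ∨ q) ∨ ◇¬s is true, so q ∨ ((p ∨ q) ∨ ◇¬s) is true.
  So □(q ∨ ((p ∨ q) ∨ ◇¬s)) is true at s1.
Satisfying worlds: {s0, s1, s2, s3, s4, s5, s6, s7}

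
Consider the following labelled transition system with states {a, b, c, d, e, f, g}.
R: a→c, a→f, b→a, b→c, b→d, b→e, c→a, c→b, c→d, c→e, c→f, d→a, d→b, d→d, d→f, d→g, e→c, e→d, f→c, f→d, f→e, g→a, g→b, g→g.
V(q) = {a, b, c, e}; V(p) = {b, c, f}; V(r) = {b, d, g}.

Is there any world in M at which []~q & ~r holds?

Recall that []ψ holds at a world iff ψ holds at every accessible world, and <>ψ holds iff ψ holds at some accessible world.
Let φ = []~q & ~r. Evaluate φ at each world:
  a (successors {c, f}): φ is false.
  b (successors {a, c, d, e}): φ is false.
  c (successors {a, b, d, e, f}): φ is false.
  d (successors {a, b, d, f, g}): φ is false.
  e (successors {c, d}): φ is false.
  f (successors {c, d, e}): φ is false.
  g (successors {a, b, g}): φ is false.
For instance, at f:
  At f: []~q is false, ~r is true, so []~q & ~r is false.
    At f: []~q requires ~q at every successor {c, d, e}.
      ~q fails at c, so []~q is false at f.

No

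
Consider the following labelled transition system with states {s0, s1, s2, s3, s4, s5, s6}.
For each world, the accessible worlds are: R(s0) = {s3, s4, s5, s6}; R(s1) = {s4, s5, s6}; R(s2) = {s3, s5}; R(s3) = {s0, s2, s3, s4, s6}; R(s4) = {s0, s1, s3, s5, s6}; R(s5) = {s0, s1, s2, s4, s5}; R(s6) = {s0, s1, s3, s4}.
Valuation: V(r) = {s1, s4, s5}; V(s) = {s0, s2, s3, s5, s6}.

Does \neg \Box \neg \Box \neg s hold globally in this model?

No

Let φ = \neg \Box \neg \Box \neg s. Evaluate φ at each world:
  s0 (successors {s3, s4, s5, s6}): φ is false.
  s1 (successors {s4, s5, s6}): φ is false.
  s2 (successors {s3, s5}): φ is false.
  s3 (successors {s0, s2, s3, s4, s6}): φ is false.
  s4 (successors {s0, s1, s3, s5, s6}): φ is false.
  s5 (successors {s0, s1, s2, s4, s5}): φ is false.
  s6 (successors {s0, s1, s3, s4}): φ is false.
Detail at s0 (counterexample):
  At s0: \Box \neg \Box \neg s is true, so \neg \Box \neg \Box \neg s is false.
    At s0: \Box \neg \Box \neg s requires \neg \Box \neg s at every successor {s3, s4, s5, s6}.
      At s3: \neg \Box \neg s is true.
      At s4: \neg \Box \neg s is true.
      At s5: \neg \Box \neg s is true.
      At s6: \neg \Box \neg s is true.
    So \Box \neg \Box \neg s is true at s0.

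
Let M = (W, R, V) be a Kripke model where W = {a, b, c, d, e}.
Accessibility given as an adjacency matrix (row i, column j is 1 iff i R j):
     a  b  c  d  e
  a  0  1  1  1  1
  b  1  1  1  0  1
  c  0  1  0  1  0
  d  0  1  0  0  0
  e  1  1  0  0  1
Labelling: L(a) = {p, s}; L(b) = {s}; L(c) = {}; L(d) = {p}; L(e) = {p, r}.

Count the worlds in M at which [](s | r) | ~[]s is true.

5

Let φ = [](s | r) | ~[]s. Evaluate φ at each world:
  a (successors {b, c, d, e}): φ is true.
  b (successors {a, b, c, e}): φ is true.
  c (successors {b, d}): φ is true.
  d (successors {b}): φ is true.
  e (successors {a, b, e}): φ is true.
For instance, at a:
  At a: [](s | r) is false, ~[]s is true, so [](s | r) | ~[]s is true.
    At a: [](s | r) requires s | r at every successor {b, c, d, e}.
      s | r fails at c, so [](s | r) is false at a.
    At a: []s is false, so ~[]s is true.
      At a: []s requires s at every successor {b, c, d, e}.
        s fails at c, so []s is false at a.
Satisfying worlds: {a, b, c, d, e}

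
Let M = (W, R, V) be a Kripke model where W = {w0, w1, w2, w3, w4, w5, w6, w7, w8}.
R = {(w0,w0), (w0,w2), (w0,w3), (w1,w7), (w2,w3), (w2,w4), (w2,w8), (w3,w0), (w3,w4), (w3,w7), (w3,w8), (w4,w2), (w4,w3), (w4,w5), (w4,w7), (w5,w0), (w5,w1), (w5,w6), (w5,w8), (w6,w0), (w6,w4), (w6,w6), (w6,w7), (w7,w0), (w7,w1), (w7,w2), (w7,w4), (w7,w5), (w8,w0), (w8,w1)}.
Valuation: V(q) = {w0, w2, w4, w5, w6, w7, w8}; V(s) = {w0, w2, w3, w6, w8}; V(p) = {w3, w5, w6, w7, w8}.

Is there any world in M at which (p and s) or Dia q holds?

Recall that Dia ψ holds at a world iff ψ holds at some accessible world.
Let φ = (p and s) or Dia q. Evaluate φ at each world:
  w0 (successors {w0, w2, w3}): φ is true.
  w1 (successors {w7}): φ is true.
  w2 (successors {w3, w4, w8}): φ is true.
  w3 (successors {w0, w4, w7, w8}): φ is true.
  w4 (successors {w2, w3, w5, w7}): φ is true.
  w5 (successors {w0, w1, w6, w8}): φ is true.
  w6 (successors {w0, w4, w6, w7}): φ is true.
  w7 (successors {w0, w1, w2, w4, w5}): φ is true.
  w8 (successors {w0, w1}): φ is true.
Detail at w0 (witness):
  At w0: p and s is false, Dia q is true, so (p and s) or Dia q is true.
    At w0: Dia q requires q at some successor in {w0, w2, w3}.
      q holds at w0, so Dia q is true at w0.

Yes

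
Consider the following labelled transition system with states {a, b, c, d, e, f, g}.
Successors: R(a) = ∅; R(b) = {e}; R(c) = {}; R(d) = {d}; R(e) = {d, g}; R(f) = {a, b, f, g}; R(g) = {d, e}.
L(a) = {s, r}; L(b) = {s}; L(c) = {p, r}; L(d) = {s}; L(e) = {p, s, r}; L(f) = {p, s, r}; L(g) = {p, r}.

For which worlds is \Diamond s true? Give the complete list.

Recall that \Diamond ψ holds at a world iff ψ holds at some accessible world.
Let φ = \Diamond s. Evaluate φ at each world:
  a (successors ∅): φ is false.
  b (successors {e}): φ is true.
  c (successors ∅): φ is false.
  d (successors {d}): φ is true.
  e (successors {d, g}): φ is true.
  f (successors {a, b, f, g}): φ is true.
  g (successors {d, e}): φ is true.
For instance, at f:
  At f: \Diamond s requires s at some successor in {a, b, f, g}.
    s holds at a, so \Diamond s is true at f.
Satisfying worlds: {b, d, e, f, g}

b, d, e, f, g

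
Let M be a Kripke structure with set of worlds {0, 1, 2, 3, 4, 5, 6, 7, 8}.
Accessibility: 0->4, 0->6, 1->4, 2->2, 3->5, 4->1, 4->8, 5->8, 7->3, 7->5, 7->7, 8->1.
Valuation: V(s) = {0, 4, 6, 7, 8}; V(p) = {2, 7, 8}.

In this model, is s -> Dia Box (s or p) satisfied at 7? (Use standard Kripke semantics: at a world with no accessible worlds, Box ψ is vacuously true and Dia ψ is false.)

Yes

Recall that Box ψ holds at a world iff ψ holds at every accessible world, and Dia ψ holds iff ψ holds at some accessible world.
At 7: s is true, Dia Box (s or p) is true, so s -> Dia Box (s or p) is true.
  At 7: Dia Box (s or p) requires Box (s or p) at some successor in {3, 5, 7}.
    Box (s or p) holds at 5, so Dia Box (s or p) is true at 7.
      At 5: Box (s or p) requires s or p at every successor {8}.
        At 8: s or p is true.
      So Box (s or p) is true at 5.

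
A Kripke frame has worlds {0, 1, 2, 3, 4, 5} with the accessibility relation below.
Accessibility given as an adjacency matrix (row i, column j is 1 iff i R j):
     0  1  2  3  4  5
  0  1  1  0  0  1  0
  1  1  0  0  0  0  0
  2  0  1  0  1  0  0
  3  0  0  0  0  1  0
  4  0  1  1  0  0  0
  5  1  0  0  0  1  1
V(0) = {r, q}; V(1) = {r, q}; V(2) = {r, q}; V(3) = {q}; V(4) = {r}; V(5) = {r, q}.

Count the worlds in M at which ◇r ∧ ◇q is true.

5

Let φ = ◇r ∧ ◇q. Evaluate φ at each world:
  0 (successors {0, 1, 4}): φ is true.
  1 (successors {0}): φ is true.
  2 (successors {1, 3}): φ is true.
  3 (successors {4}): φ is false.
  4 (successors {1, 2}): φ is true.
  5 (successors {0, 4, 5}): φ is true.
For instance, at 2:
  At 2: ◇r is true, ◇q is true, so ◇r ∧ ◇q is true.
    At 2: ◇r requires r at some successor in {1, 3}.
      r holds at 1, so ◇r is true at 2.
    At 2: ◇q requires q at some successor in {1, 3}.
      q holds at 1, so ◇q is true at 2.
Satisfying worlds: {0, 1, 2, 4, 5}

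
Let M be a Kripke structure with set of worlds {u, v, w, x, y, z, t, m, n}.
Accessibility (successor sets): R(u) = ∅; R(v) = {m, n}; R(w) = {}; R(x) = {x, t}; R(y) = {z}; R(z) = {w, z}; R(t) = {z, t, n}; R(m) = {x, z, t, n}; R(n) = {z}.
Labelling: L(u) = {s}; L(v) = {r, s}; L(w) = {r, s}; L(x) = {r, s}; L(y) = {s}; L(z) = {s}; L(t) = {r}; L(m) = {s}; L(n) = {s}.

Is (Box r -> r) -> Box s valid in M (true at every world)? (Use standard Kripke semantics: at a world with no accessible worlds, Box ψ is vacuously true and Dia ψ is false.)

Let φ = (Box r -> r) -> Box s. Evaluate φ at each world:
  u (successors ∅): φ is true.
  v (successors {m, n}): φ is true.
  w (successors ∅): φ is true.
  x (successors {x, t}): φ is false.
  y (successors {z}): φ is true.
  z (successors {w, z}): φ is true.
  t (successors {z, t, n}): φ is false.
  m (successors {x, z, t, n}): φ is false.
  n (successors {z}): φ is true.
Detail at x (counterexample):
  At x: Box r -> r is true, Box s is false, so (Box r -> r) -> Box s is false.
    At x: Box r is true, r is true, so Box r -> r is true.
      At x: Box r requires r at every successor {x, t}.
        At x: r is true.
        At t: r is true.
      So Box r is true at x.
    At x: Box s requires s at every successor {x, t}.
      s fails at t, so Box s is false at x.

No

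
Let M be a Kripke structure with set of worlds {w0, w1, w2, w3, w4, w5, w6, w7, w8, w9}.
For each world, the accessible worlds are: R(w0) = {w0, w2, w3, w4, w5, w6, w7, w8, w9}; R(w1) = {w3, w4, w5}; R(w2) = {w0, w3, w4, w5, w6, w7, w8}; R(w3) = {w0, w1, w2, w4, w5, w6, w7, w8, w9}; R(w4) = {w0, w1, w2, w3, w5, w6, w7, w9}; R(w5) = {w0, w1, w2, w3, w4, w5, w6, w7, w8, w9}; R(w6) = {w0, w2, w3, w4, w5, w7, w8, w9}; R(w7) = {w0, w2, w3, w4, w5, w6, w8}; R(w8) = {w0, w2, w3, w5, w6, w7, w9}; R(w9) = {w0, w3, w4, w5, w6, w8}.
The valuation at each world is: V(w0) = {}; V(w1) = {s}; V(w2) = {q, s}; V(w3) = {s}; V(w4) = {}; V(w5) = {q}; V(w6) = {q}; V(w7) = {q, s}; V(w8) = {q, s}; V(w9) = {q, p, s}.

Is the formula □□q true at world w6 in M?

No

Recall that □ψ holds at a world iff ψ holds at every accessible world, and ◇ψ holds iff ψ holds at some accessible world.
At w6: □□q requires □q at every successor {w0, w2, w3, w4, w5, w7, w8, w9}.
  □q fails at w0, so □□q is false at w6.
    At w0: □q requires q at every successor {w0, w2, w3, w4, w5, w6, w7, w8, w9}.
      q fails at w0, so □q is false at w0.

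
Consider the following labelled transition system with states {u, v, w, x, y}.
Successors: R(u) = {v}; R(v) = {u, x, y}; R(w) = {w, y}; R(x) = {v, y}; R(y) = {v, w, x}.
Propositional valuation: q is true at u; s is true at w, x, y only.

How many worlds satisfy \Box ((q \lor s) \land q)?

0

Let φ = \Box ((q \lor s) \land q). Evaluate φ at each world:
  u (successors {v}): φ is false.
  v (successors {u, x, y}): φ is false.
  w (successors {w, y}): φ is false.
  x (successors {v, y}): φ is false.
  y (successors {v, w, x}): φ is false.
For instance, at u:
  At u: \Box ((q \lor s) \land q) requires (q \lor s) \land q at every successor {v}.
    (q \lor s) \land q fails at v, so \Box ((q \lor s) \land q) is false at u.
Satisfying worlds: none.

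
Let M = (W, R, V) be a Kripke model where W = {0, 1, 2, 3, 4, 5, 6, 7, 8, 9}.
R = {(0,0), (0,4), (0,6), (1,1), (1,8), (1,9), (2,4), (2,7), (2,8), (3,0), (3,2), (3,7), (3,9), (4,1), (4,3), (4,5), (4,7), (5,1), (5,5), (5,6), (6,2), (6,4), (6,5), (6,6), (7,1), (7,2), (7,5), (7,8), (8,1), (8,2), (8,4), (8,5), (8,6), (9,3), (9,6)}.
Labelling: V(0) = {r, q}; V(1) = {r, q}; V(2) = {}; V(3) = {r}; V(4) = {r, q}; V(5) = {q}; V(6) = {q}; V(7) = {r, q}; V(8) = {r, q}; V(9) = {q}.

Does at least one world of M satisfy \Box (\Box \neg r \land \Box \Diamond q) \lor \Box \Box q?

Let φ = \Box (\Box \neg r \land \Box \Diamond q) \lor \Box \Box q. Evaluate φ at each world:
  0 (successors {0, 4, 6}): φ is false.
  1 (successors {1, 8, 9}): φ is false.
  2 (successors {4, 7, 8}): φ is false.
  3 (successors {0, 2, 7, 9}): φ is false.
  4 (successors {1, 3, 5, 7}): φ is false.
  5 (successors {1, 5, 6}): φ is false.
  6 (successors {2, 4, 5, 6}): φ is false.
  7 (successors {1, 2, 5, 8}): φ is false.
  8 (successors {1, 2, 4, 5, 6}): φ is false.
  9 (successors {3, 6}): φ is false.
For instance, at 0:
  At 0: \Box (\Box \neg r \land \Box \Diamond q) is false, \Box \Box q is false, so \Box (\Box \neg r \land \Box \Diamond q) \lor \Box \Box q is false.
    At 0: \Box (\Box \neg r \land \Box \Diamond q) requires \Box \neg r \land \Box \Diamond q at every successor {0, 4, 6}.
      \Box \neg r \land \Box \Diamond q fails at 0, so \Box (\Box \neg r \land \Box \Diamond q) is false at 0.
    At 0: \Box \Box q requires \Box q at every successor {0, 4, 6}.
      \Box q fails at 4, so \Box \Box q is false at 0.

No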